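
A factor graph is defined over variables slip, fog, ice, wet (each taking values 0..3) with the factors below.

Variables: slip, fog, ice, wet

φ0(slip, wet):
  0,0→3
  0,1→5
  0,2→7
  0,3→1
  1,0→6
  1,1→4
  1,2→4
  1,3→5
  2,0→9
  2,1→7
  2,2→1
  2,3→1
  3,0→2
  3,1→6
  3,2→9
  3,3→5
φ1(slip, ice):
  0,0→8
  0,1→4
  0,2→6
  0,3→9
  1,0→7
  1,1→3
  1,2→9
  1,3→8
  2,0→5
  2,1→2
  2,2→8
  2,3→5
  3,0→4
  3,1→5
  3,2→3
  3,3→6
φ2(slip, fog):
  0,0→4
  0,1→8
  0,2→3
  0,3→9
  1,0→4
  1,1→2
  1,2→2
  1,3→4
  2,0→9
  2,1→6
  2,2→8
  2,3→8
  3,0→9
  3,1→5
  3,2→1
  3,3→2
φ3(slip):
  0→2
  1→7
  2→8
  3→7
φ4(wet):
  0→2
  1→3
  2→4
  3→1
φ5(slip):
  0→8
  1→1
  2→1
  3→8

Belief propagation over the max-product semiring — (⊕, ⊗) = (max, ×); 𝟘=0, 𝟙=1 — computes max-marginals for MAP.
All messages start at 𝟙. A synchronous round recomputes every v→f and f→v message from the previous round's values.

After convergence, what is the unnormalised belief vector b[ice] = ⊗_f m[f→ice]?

b[ice] = [72576, 90720, 54432, 108864]

init: all messages = 𝟙 over 4 values
r1 m[φ0→slip] = [7, 6, 9, 9]
r1 m[φ0→wet] = [9, 7, 9, 5]
r1 m[φ1→slip] = [9, 9, 8, 6]
r1 m[φ1→ice] = [8, 5, 9, 9]
r1 m[φ2→slip] = [9, 4, 9, 9]
r1 m[φ2→fog] = [9, 8, 8, 9]
r1 m[φ3→slip] = [2, 7, 8, 7]
r1 m[φ4→wet] = [2, 3, 4, 1]
r1 m[φ5→slip] = [8, 1, 1, 8]
r1 m[slip→φ0] = [1, 1, 1, 1]
r1 m[slip→φ1] = [1, 1, 1, 1]
r1 m[slip→φ2] = [1, 1, 1, 1]
r1 m[slip→φ3] = [1, 1, 1, 1]
r1 m[slip→φ5] = [1, 1, 1, 1]
r1 m[fog→φ2] = [1, 1, 1, 1]
r1 m[ice→φ1] = [1, 1, 1, 1]
r1 m[wet→φ0] = [1, 1, 1, 1]
r1 m[wet→φ4] = [1, 1, 1, 1]
r2 m[φ0→slip] = [7, 6, 9, 9]
r2 m[φ0→wet] = [9, 7, 9, 5]
r2 m[φ1→slip] = [9, 9, 8, 6]
r2 m[φ1→ice] = [8, 5, 9, 9]
r2 m[φ2→slip] = [9, 4, 9, 9]
r2 m[φ2→fog] = [9, 8, 8, 9]
r2 m[φ3→slip] = [2, 7, 8, 7]
r2 m[φ4→wet] = [2, 3, 4, 1]
r2 m[φ5→slip] = [8, 1, 1, 8]
r2 m[slip→φ0] = [1296, 252, 576, 3024]
r2 m[slip→φ1] = [1008, 168, 648, 4536]
r2 m[slip→φ2] = [1008, 378, 576, 3024]
r2 m[slip→φ3] = [4536, 216, 648, 3888]
r2 m[slip→φ5] = [1134, 1512, 5184, 3402]
r2 m[fog→φ2] = [1, 1, 1, 1]
r2 m[ice→φ1] = [1, 1, 1, 1]
r2 m[wet→φ0] = [2, 3, 4, 1]
r2 m[wet→φ4] = [9, 7, 9, 5]
r3 m[φ0→slip] = [28, 16, 21, 36]
r3 m[φ0→wet] = [6048, 18144, 27216, 15120]
r3 m[φ1→slip] = [9, 9, 8, 6]
r3 m[φ1→ice] = [18144, 22680, 13608, 27216]
r3 m[φ2→slip] = [9, 4, 9, 9]
r3 m[φ2→fog] = [27216, 15120, 4608, 9072]
r3 m[φ3→slip] = [2, 7, 8, 7]
r3 m[φ4→wet] = [2, 3, 4, 1]
r3 m[φ5→slip] = [8, 1, 1, 8]
r3 m[slip→φ0] = [1296, 252, 576, 3024]
r3 m[slip→φ1] = [1008, 168, 648, 4536]
r3 m[slip→φ2] = [1008, 378, 576, 3024]
r3 m[slip→φ3] = [4536, 216, 648, 3888]
r3 m[slip→φ5] = [1134, 1512, 5184, 3402]
r3 m[fog→φ2] = [1, 1, 1, 1]
r3 m[ice→φ1] = [1, 1, 1, 1]
r3 m[wet→φ0] = [2, 3, 4, 1]
r3 m[wet→φ4] = [9, 7, 9, 5]
r4 m[φ0→slip] = [28, 16, 21, 36]
r4 m[φ0→wet] = [6048, 18144, 27216, 15120]
r4 m[φ1→slip] = [9, 9, 8, 6]
r4 m[φ1→ice] = [18144, 22680, 13608, 27216]
r4 m[φ2→slip] = [9, 4, 9, 9]
r4 m[φ2→fog] = [27216, 15120, 4608, 9072]
r4 m[φ3→slip] = [2, 7, 8, 7]
r4 m[φ4→wet] = [2, 3, 4, 1]
r4 m[φ5→slip] = [8, 1, 1, 8]
r4 m[slip→φ0] = [1296, 252, 576, 3024]
r4 m[slip→φ1] = [4032, 448, 1512, 18144]
r4 m[slip→φ2] = [4032, 1008, 1344, 12096]
r4 m[slip→φ3] = [18144, 576, 1512, 15552]
r4 m[slip→φ5] = [4536, 4032, 12096, 13608]
r4 m[fog→φ2] = [1, 1, 1, 1]
r4 m[ice→φ1] = [1, 1, 1, 1]
r4 m[wet→φ0] = [2, 3, 4, 1]
r4 m[wet→φ4] = [6048, 18144, 27216, 15120]
r5 m[φ0→slip] = [28, 16, 21, 36]
r5 m[φ0→wet] = [6048, 18144, 27216, 15120]
r5 m[φ1→slip] = [9, 9, 8, 6]
r5 m[φ1→ice] = [72576, 90720, 54432, 108864]
r5 m[φ2→slip] = [9, 4, 9, 9]
r5 m[φ2→fog] = [108864, 60480, 12096, 36288]
r5 m[φ3→slip] = [2, 7, 8, 7]
r5 m[φ4→wet] = [2, 3, 4, 1]
r5 m[φ5→slip] = [8, 1, 1, 8]
r5 m[slip→φ0] = [1296, 252, 576, 3024]
r5 m[slip→φ1] = [4032, 448, 1512, 18144]
r5 m[slip→φ2] = [4032, 1008, 1344, 12096]
r5 m[slip→φ3] = [18144, 576, 1512, 15552]
r5 m[slip→φ5] = [4536, 4032, 12096, 13608]
r5 m[fog→φ2] = [1, 1, 1, 1]
r5 m[ice→φ1] = [1, 1, 1, 1]
r5 m[wet→φ0] = [2, 3, 4, 1]
r5 m[wet→φ4] = [6048, 18144, 27216, 15120]
r6 m[φ0→slip] = [28, 16, 21, 36]
r6 m[φ0→wet] = [6048, 18144, 27216, 15120]
r6 m[φ1→slip] = [9, 9, 8, 6]
r6 m[φ1→ice] = [72576, 90720, 54432, 108864]
r6 m[φ2→slip] = [9, 4, 9, 9]
r6 m[φ2→fog] = [108864, 60480, 12096, 36288]
r6 m[φ3→slip] = [2, 7, 8, 7]
r6 m[φ4→wet] = [2, 3, 4, 1]
r6 m[φ5→slip] = [8, 1, 1, 8]
r6 m[slip→φ0] = [1296, 252, 576, 3024]
r6 m[slip→φ1] = [4032, 448, 1512, 18144]
r6 m[slip→φ2] = [4032, 1008, 1344, 12096]
r6 m[slip→φ3] = [18144, 576, 1512, 15552]
r6 m[slip→φ5] = [4536, 4032, 12096, 13608]
r6 m[fog→φ2] = [1, 1, 1, 1]
r6 m[ice→φ1] = [1, 1, 1, 1]
r6 m[wet→φ0] = [2, 3, 4, 1]
r6 m[wet→φ4] = [6048, 18144, 27216, 15120]
fixed point reached at round 6
b[ice] = ⊗ incoming = [72576, 90720, 54432, 108864]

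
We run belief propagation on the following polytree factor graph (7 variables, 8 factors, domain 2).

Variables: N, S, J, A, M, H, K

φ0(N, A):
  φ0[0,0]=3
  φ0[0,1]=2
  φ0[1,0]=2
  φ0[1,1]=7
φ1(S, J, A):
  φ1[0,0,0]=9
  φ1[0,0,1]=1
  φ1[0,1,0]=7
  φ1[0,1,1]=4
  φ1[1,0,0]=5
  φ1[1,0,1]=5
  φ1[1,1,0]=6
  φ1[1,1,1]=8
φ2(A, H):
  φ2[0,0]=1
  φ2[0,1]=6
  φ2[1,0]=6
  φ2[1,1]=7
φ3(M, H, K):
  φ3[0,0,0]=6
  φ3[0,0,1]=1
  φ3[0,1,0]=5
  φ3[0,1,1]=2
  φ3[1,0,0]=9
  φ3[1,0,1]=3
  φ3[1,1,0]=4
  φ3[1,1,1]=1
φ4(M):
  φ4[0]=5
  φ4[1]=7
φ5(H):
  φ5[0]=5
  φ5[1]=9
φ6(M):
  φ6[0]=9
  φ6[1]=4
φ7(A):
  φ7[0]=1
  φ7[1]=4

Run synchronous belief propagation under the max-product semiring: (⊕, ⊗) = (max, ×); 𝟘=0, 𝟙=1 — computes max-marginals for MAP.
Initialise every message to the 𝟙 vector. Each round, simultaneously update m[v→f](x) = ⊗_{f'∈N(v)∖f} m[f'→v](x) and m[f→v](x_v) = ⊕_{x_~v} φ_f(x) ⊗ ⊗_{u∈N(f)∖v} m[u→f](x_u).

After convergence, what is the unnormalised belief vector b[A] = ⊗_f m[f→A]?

init: all messages = 𝟙 over 2 values
r1 m[φ0→N] = [3, 7]
r1 m[φ0→A] = [3, 7]
r1 m[φ1→S] = [9, 8]
r1 m[φ1→J] = [9, 8]
r1 m[φ1→A] = [9, 8]
r1 m[φ2→A] = [6, 7]
r1 m[φ2→H] = [6, 7]
r1 m[φ3→M] = [6, 9]
r1 m[φ3→H] = [9, 5]
r1 m[φ3→K] = [9, 3]
r1 m[φ4→M] = [5, 7]
r1 m[φ5→H] = [5, 9]
r1 m[φ6→M] = [9, 4]
r1 m[φ7→A] = [1, 4]
r1 m[N→φ0] = [1, 1]
r1 m[S→φ1] = [1, 1]
r1 m[J→φ1] = [1, 1]
r1 m[A→φ0] = [1, 1]
r1 m[A→φ1] = [1, 1]
r1 m[A→φ2] = [1, 1]
r1 m[A→φ7] = [1, 1]
r1 m[M→φ3] = [1, 1]
r1 m[M→φ4] = [1, 1]
r1 m[M→φ6] = [1, 1]
r1 m[H→φ2] = [1, 1]
r1 m[H→φ3] = [1, 1]
r1 m[H→φ5] = [1, 1]
r1 m[K→φ3] = [1, 1]
r2 m[φ0→N] = [3, 7]
r2 m[φ0→A] = [3, 7]
r2 m[φ1→S] = [9, 8]
r2 m[φ1→J] = [9, 8]
r2 m[φ1→A] = [9, 8]
r2 m[φ2→A] = [6, 7]
r2 m[φ2→H] = [6, 7]
r2 m[φ3→M] = [6, 9]
r2 m[φ3→H] = [9, 5]
r2 m[φ3→K] = [9, 3]
r2 m[φ4→M] = [5, 7]
r2 m[φ5→H] = [5, 9]
r2 m[φ6→M] = [9, 4]
r2 m[φ7→A] = [1, 4]
r2 m[N→φ0] = [1, 1]
r2 m[S→φ1] = [1, 1]
r2 m[J→φ1] = [1, 1]
r2 m[A→φ0] = [54, 224]
r2 m[A→φ1] = [18, 196]
r2 m[A→φ2] = [27, 224]
r2 m[A→φ7] = [162, 392]
r2 m[M→φ3] = [45, 28]
r2 m[M→φ4] = [54, 36]
r2 m[M→φ6] = [30, 63]
r2 m[H→φ2] = [45, 45]
r2 m[H→φ3] = [30, 63]
r2 m[H→φ5] = [54, 35]
r2 m[K→φ3] = [1, 1]
r3 m[φ0→N] = [448, 1568]
r3 m[φ0→A] = [3, 7]
r3 m[φ1→S] = [784, 1568]
r3 m[φ1→J] = [980, 1568]
r3 m[φ1→A] = [9, 8]
r3 m[φ2→A] = [270, 315]
r3 m[φ2→H] = [1344, 1568]
r3 m[φ3→M] = [315, 270]
r3 m[φ3→H] = [270, 225]
r3 m[φ3→K] = [14175, 5670]
r3 m[φ4→M] = [5, 7]
r3 m[φ5→H] = [5, 9]
r3 m[φ6→M] = [9, 4]
r3 m[φ7→A] = [1, 4]
r3 m[N→φ0] = [1, 1]
r3 m[S→φ1] = [1, 1]
r3 m[J→φ1] = [1, 1]
r3 m[A→φ0] = [54, 224]
r3 m[A→φ1] = [18, 196]
r3 m[A→φ2] = [27, 224]
r3 m[A→φ7] = [162, 392]
r3 m[M→φ3] = [45, 28]
r3 m[M→φ4] = [54, 36]
r3 m[M→φ6] = [30, 63]
r3 m[H→φ2] = [45, 45]
r3 m[H→φ3] = [30, 63]
r3 m[H→φ5] = [54, 35]
r3 m[K→φ3] = [1, 1]
r4 m[φ0→N] = [448, 1568]
r4 m[φ0→A] = [3, 7]
r4 m[φ1→S] = [784, 1568]
r4 m[φ1→J] = [980, 1568]
r4 m[φ1→A] = [9, 8]
r4 m[φ2→A] = [270, 315]
r4 m[φ2→H] = [1344, 1568]
r4 m[φ3→M] = [315, 270]
r4 m[φ3→H] = [270, 225]
r4 m[φ3→K] = [14175, 5670]
r4 m[φ4→M] = [5, 7]
r4 m[φ5→H] = [5, 9]
r4 m[φ6→M] = [9, 4]
r4 m[φ7→A] = [1, 4]
r4 m[N→φ0] = [1, 1]
r4 m[S→φ1] = [1, 1]
r4 m[J→φ1] = [1, 1]
r4 m[A→φ0] = [2430, 10080]
r4 m[A→φ1] = [810, 8820]
r4 m[A→φ2] = [27, 224]
r4 m[A→φ7] = [7290, 17640]
r4 m[M→φ3] = [45, 28]
r4 m[M→φ4] = [2835, 1080]
r4 m[M→φ6] = [1575, 1890]
r4 m[H→φ2] = [1350, 2025]
r4 m[H→φ3] = [6720, 14112]
r4 m[H→φ5] = [362880, 352800]
r4 m[K→φ3] = [1, 1]
r5 m[φ0→N] = [20160, 70560]
r5 m[φ0→A] = [3, 7]
r5 m[φ1→S] = [35280, 70560]
r5 m[φ1→J] = [44100, 70560]
r5 m[φ1→A] = [9, 8]
r5 m[φ2→A] = [12150, 14175]
r5 m[φ2→H] = [1344, 1568]
r5 m[φ3→M] = [70560, 60480]
r5 m[φ3→H] = [270, 225]
r5 m[φ3→K] = [3175200, 1270080]
r5 m[φ4→M] = [5, 7]
r5 m[φ5→H] = [5, 9]
r5 m[φ6→M] = [9, 4]
r5 m[φ7→A] = [1, 4]
r5 m[N→φ0] = [1, 1]
r5 m[S→φ1] = [1, 1]
r5 m[J→φ1] = [1, 1]
r5 m[A→φ0] = [2430, 10080]
r5 m[A→φ1] = [810, 8820]
r5 m[A→φ2] = [27, 224]
r5 m[A→φ7] = [7290, 17640]
r5 m[M→φ3] = [45, 28]
r5 m[M→φ4] = [2835, 1080]
r5 m[M→φ6] = [1575, 1890]
r5 m[H→φ2] = [1350, 2025]
r5 m[H→φ3] = [6720, 14112]
r5 m[H→φ5] = [362880, 352800]
r5 m[K→φ3] = [1, 1]
r6 m[φ0→N] = [20160, 70560]
r6 m[φ0→A] = [3, 7]
r6 m[φ1→S] = [35280, 70560]
r6 m[φ1→J] = [44100, 70560]
r6 m[φ1→A] = [9, 8]
r6 m[φ2→A] = [12150, 14175]
r6 m[φ2→H] = [1344, 1568]
r6 m[φ3→M] = [70560, 60480]
r6 m[φ3→H] = [270, 225]
r6 m[φ3→K] = [3175200, 1270080]
r6 m[φ4→M] = [5, 7]
r6 m[φ5→H] = [5, 9]
r6 m[φ6→M] = [9, 4]
r6 m[φ7→A] = [1, 4]
r6 m[N→φ0] = [1, 1]
r6 m[S→φ1] = [1, 1]
r6 m[J→φ1] = [1, 1]
r6 m[A→φ0] = [109350, 453600]
r6 m[A→φ1] = [36450, 396900]
r6 m[A→φ2] = [27, 224]
r6 m[A→φ7] = [328050, 793800]
r6 m[M→φ3] = [45, 28]
r6 m[M→φ4] = [635040, 241920]
r6 m[M→φ6] = [352800, 423360]
r6 m[H→φ2] = [1350, 2025]
r6 m[H→φ3] = [6720, 14112]
r6 m[H→φ5] = [362880, 352800]
r6 m[K→φ3] = [1, 1]
r7 m[φ0→N] = [907200, 3175200]
r7 m[φ0→A] = [3, 7]
r7 m[φ1→S] = [1587600, 3175200]
r7 m[φ1→J] = [1984500, 3175200]
r7 m[φ1→A] = [9, 8]
r7 m[φ2→A] = [12150, 14175]
r7 m[φ2→H] = [1344, 1568]
r7 m[φ3→M] = [70560, 60480]
r7 m[φ3→H] = [270, 225]
r7 m[φ3→K] = [3175200, 1270080]
r7 m[φ4→M] = [5, 7]
r7 m[φ5→H] = [5, 9]
r7 m[φ6→M] = [9, 4]
r7 m[φ7→A] = [1, 4]
r7 m[N→φ0] = [1, 1]
r7 m[S→φ1] = [1, 1]
r7 m[J→φ1] = [1, 1]
r7 m[A→φ0] = [109350, 453600]
r7 m[A→φ1] = [36450, 396900]
r7 m[A→φ2] = [27, 224]
r7 m[A→φ7] = [328050, 793800]
r7 m[M→φ3] = [45, 28]
r7 m[M→φ4] = [635040, 241920]
r7 m[M→φ6] = [352800, 423360]
r7 m[H→φ2] = [1350, 2025]
r7 m[H→φ3] = [6720, 14112]
r7 m[H→φ5] = [362880, 352800]
r7 m[K→φ3] = [1, 1]
r8 m[φ0→N] = [907200, 3175200]
r8 m[φ0→A] = [3, 7]
r8 m[φ1→S] = [1587600, 3175200]
r8 m[φ1→J] = [1984500, 3175200]
r8 m[φ1→A] = [9, 8]
r8 m[φ2→A] = [12150, 14175]
r8 m[φ2→H] = [1344, 1568]
r8 m[φ3→M] = [70560, 60480]
r8 m[φ3→H] = [270, 225]
r8 m[φ3→K] = [3175200, 1270080]
r8 m[φ4→M] = [5, 7]
r8 m[φ5→H] = [5, 9]
r8 m[φ6→M] = [9, 4]
r8 m[φ7→A] = [1, 4]
r8 m[N→φ0] = [1, 1]
r8 m[S→φ1] = [1, 1]
r8 m[J→φ1] = [1, 1]
r8 m[A→φ0] = [109350, 453600]
r8 m[A→φ1] = [36450, 396900]
r8 m[A→φ2] = [27, 224]
r8 m[A→φ7] = [328050, 793800]
r8 m[M→φ3] = [45, 28]
r8 m[M→φ4] = [635040, 241920]
r8 m[M→φ6] = [352800, 423360]
r8 m[H→φ2] = [1350, 2025]
r8 m[H→φ3] = [6720, 14112]
r8 m[H→φ5] = [362880, 352800]
r8 m[K→φ3] = [1, 1]
fixed point reached at round 8
b[A] = ⊗ incoming = [328050, 3175200]

b[A] = [328050, 3175200]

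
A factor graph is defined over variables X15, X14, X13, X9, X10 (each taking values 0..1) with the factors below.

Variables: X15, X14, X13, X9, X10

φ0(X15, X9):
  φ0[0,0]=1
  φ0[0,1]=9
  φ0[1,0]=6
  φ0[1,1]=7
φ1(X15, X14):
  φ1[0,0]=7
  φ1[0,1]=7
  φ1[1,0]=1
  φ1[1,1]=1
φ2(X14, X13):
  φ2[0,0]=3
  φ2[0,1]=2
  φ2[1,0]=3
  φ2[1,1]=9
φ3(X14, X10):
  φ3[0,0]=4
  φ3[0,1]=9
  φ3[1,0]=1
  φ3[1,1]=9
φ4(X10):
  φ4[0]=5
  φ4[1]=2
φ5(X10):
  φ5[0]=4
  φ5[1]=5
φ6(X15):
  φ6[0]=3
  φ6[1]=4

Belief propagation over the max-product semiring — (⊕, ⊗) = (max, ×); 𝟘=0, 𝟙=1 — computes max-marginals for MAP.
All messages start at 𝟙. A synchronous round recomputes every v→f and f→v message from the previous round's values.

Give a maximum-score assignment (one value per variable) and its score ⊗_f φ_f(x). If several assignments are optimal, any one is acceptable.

init: all messages = 𝟙 over 2 values
r1 m[φ0→X15] = [9, 7]
r1 m[φ0→X9] = [6, 9]
r1 m[φ1→X15] = [7, 1]
r1 m[φ1→X14] = [7, 7]
r1 m[φ2→X14] = [3, 9]
r1 m[φ2→X13] = [3, 9]
r1 m[φ3→X14] = [9, 9]
r1 m[φ3→X10] = [4, 9]
r1 m[φ4→X10] = [5, 2]
r1 m[φ5→X10] = [4, 5]
r1 m[φ6→X15] = [3, 4]
r1 m[X15→φ0] = [1, 1]
r1 m[X15→φ1] = [1, 1]
r1 m[X15→φ6] = [1, 1]
r1 m[X14→φ1] = [1, 1]
r1 m[X14→φ2] = [1, 1]
r1 m[X14→φ3] = [1, 1]
r1 m[X13→φ2] = [1, 1]
r1 m[X9→φ0] = [1, 1]
r1 m[X10→φ3] = [1, 1]
r1 m[X10→φ4] = [1, 1]
r1 m[X10→φ5] = [1, 1]
r2 m[φ0→X15] = [9, 7]
r2 m[φ0→X9] = [6, 9]
r2 m[φ1→X15] = [7, 1]
r2 m[φ1→X14] = [7, 7]
r2 m[φ2→X14] = [3, 9]
r2 m[φ2→X13] = [3, 9]
r2 m[φ3→X14] = [9, 9]
r2 m[φ3→X10] = [4, 9]
r2 m[φ4→X10] = [5, 2]
r2 m[φ5→X10] = [4, 5]
r2 m[φ6→X15] = [3, 4]
r2 m[X15→φ0] = [21, 4]
r2 m[X15→φ1] = [27, 28]
r2 m[X15→φ6] = [63, 7]
r2 m[X14→φ1] = [27, 81]
r2 m[X14→φ2] = [63, 63]
r2 m[X14→φ3] = [21, 63]
r2 m[X13→φ2] = [1, 1]
r2 m[X9→φ0] = [1, 1]
r2 m[X10→φ3] = [20, 10]
r2 m[X10→φ4] = [16, 45]
r2 m[X10→φ5] = [20, 18]
r3 m[φ0→X15] = [9, 7]
r3 m[φ0→X9] = [24, 189]
r3 m[φ1→X15] = [567, 81]
r3 m[φ1→X14] = [189, 189]
r3 m[φ2→X14] = [3, 9]
r3 m[φ2→X13] = [189, 567]
r3 m[φ3→X14] = [90, 90]
r3 m[φ3→X10] = [84, 567]
r3 m[φ4→X10] = [5, 2]
r3 m[φ5→X10] = [4, 5]
r3 m[φ6→X15] = [3, 4]
r3 m[X15→φ0] = [21, 4]
r3 m[X15→φ1] = [27, 28]
r3 m[X15→φ6] = [63, 7]
r3 m[X14→φ1] = [27, 81]
r3 m[X14→φ2] = [63, 63]
r3 m[X14→φ3] = [21, 63]
r3 m[X13→φ2] = [1, 1]
r3 m[X9→φ0] = [1, 1]
r3 m[X10→φ3] = [20, 10]
r3 m[X10→φ4] = [16, 45]
r3 m[X10→φ5] = [20, 18]
r4 m[φ0→X15] = [9, 7]
r4 m[φ0→X9] = [24, 189]
r4 m[φ1→X15] = [567, 81]
r4 m[φ1→X14] = [189, 189]
r4 m[φ2→X14] = [3, 9]
r4 m[φ2→X13] = [189, 567]
r4 m[φ3→X14] = [90, 90]
r4 m[φ3→X10] = [84, 567]
r4 m[φ4→X10] = [5, 2]
r4 m[φ5→X10] = [4, 5]
r4 m[φ6→X15] = [3, 4]
r4 m[X15→φ0] = [1701, 324]
r4 m[X15→φ1] = [27, 28]
r4 m[X15→φ6] = [5103, 567]
r4 m[X14→φ1] = [270, 810]
r4 m[X14→φ2] = [17010, 17010]
r4 m[X14→φ3] = [567, 1701]
r4 m[X13→φ2] = [1, 1]
r4 m[X9→φ0] = [1, 1]
r4 m[X10→φ3] = [20, 10]
r4 m[X10→φ4] = [336, 2835]
r4 m[X10→φ5] = [420, 1134]
r5 m[φ0→X15] = [9, 7]
r5 m[φ0→X9] = [1944, 15309]
r5 m[φ1→X15] = [5670, 810]
r5 m[φ1→X14] = [189, 189]
r5 m[φ2→X14] = [3, 9]
r5 m[φ2→X13] = [51030, 153090]
r5 m[φ3→X14] = [90, 90]
r5 m[φ3→X10] = [2268, 15309]
r5 m[φ4→X10] = [5, 2]
r5 m[φ5→X10] = [4, 5]
r5 m[φ6→X15] = [3, 4]
r5 m[X15→φ0] = [1701, 324]
r5 m[X15→φ1] = [27, 28]
r5 m[X15→φ6] = [5103, 567]
r5 m[X14→φ1] = [270, 810]
r5 m[X14→φ2] = [17010, 17010]
r5 m[X14→φ3] = [567, 1701]
r5 m[X13→φ2] = [1, 1]
r5 m[X9→φ0] = [1, 1]
r5 m[X10→φ3] = [20, 10]
r5 m[X10→φ4] = [336, 2835]
r5 m[X10→φ5] = [420, 1134]
r6 m[φ0→X15] = [9, 7]
r6 m[φ0→X9] = [1944, 15309]
r6 m[φ1→X15] = [5670, 810]
r6 m[φ1→X14] = [189, 189]
r6 m[φ2→X14] = [3, 9]
r6 m[φ2→X13] = [51030, 153090]
r6 m[φ3→X14] = [90, 90]
r6 m[φ3→X10] = [2268, 15309]
r6 m[φ4→X10] = [5, 2]
r6 m[φ5→X10] = [4, 5]
r6 m[φ6→X15] = [3, 4]
r6 m[X15→φ0] = [17010, 3240]
r6 m[X15→φ1] = [27, 28]
r6 m[X15→φ6] = [51030, 5670]
r6 m[X14→φ1] = [270, 810]
r6 m[X14→φ2] = [17010, 17010]
r6 m[X14→φ3] = [567, 1701]
r6 m[X13→φ2] = [1, 1]
r6 m[X9→φ0] = [1, 1]
r6 m[X10→φ3] = [20, 10]
r6 m[X10→φ4] = [9072, 76545]
r6 m[X10→φ5] = [11340, 30618]
r7 m[φ0→X15] = [9, 7]
r7 m[φ0→X9] = [19440, 153090]
r7 m[φ1→X15] = [5670, 810]
r7 m[φ1→X14] = [189, 189]
r7 m[φ2→X14] = [3, 9]
r7 m[φ2→X13] = [51030, 153090]
r7 m[φ3→X14] = [90, 90]
r7 m[φ3→X10] = [2268, 15309]
r7 m[φ4→X10] = [5, 2]
r7 m[φ5→X10] = [4, 5]
r7 m[φ6→X15] = [3, 4]
r7 m[X15→φ0] = [17010, 3240]
r7 m[X15→φ1] = [27, 28]
r7 m[X15→φ6] = [51030, 5670]
r7 m[X14→φ1] = [270, 810]
r7 m[X14→φ2] = [17010, 17010]
r7 m[X14→φ3] = [567, 1701]
r7 m[X13→φ2] = [1, 1]
r7 m[X9→φ0] = [1, 1]
r7 m[X10→φ3] = [20, 10]
r7 m[X10→φ4] = [9072, 76545]
r7 m[X10→φ5] = [11340, 30618]
r8 m[φ0→X15] = [9, 7]
r8 m[φ0→X9] = [19440, 153090]
r8 m[φ1→X15] = [5670, 810]
r8 m[φ1→X14] = [189, 189]
r8 m[φ2→X14] = [3, 9]
r8 m[φ2→X13] = [51030, 153090]
r8 m[φ3→X14] = [90, 90]
r8 m[φ3→X10] = [2268, 15309]
r8 m[φ4→X10] = [5, 2]
r8 m[φ5→X10] = [4, 5]
r8 m[φ6→X15] = [3, 4]
r8 m[X15→φ0] = [17010, 3240]
r8 m[X15→φ1] = [27, 28]
r8 m[X15→φ6] = [51030, 5670]
r8 m[X14→φ1] = [270, 810]
r8 m[X14→φ2] = [17010, 17010]
r8 m[X14→φ3] = [567, 1701]
r8 m[X13→φ2] = [1, 1]
r8 m[X9→φ0] = [1, 1]
r8 m[X10→φ3] = [20, 10]
r8 m[X10→φ4] = [9072, 76545]
r8 m[X10→φ5] = [11340, 30618]
fixed point reached at round 8
traceback from X15: (X15=0, X14=1, X13=1, X9=1, X10=1), score=153090

assignment: (X15=0, X14=1, X13=1, X9=1, X10=1); score = 153090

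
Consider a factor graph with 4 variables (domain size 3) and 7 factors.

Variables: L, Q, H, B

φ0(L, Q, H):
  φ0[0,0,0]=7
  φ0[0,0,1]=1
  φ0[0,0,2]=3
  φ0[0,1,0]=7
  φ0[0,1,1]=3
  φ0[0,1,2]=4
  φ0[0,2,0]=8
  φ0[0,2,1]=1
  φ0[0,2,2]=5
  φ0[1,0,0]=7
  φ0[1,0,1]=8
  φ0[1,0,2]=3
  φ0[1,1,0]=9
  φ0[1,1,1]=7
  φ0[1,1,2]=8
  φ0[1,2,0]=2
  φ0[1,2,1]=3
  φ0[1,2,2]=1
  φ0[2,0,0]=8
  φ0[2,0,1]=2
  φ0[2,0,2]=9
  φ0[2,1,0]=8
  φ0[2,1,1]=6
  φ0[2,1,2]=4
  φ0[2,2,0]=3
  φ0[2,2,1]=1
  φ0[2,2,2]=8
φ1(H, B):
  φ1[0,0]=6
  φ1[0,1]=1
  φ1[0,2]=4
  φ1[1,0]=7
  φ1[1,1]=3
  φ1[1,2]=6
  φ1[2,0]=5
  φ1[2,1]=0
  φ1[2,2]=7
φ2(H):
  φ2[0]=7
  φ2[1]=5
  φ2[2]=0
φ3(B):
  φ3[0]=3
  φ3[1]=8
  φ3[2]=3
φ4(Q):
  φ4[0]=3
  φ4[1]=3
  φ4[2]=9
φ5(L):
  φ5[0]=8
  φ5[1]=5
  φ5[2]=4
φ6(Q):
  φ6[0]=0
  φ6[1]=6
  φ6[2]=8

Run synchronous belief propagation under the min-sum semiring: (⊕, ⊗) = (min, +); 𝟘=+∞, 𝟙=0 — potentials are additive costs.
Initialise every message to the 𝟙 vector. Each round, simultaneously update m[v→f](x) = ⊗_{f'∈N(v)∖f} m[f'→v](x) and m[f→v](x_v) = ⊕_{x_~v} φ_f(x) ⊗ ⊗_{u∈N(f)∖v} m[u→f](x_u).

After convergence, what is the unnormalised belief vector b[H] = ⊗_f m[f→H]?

b[H] = [29, 23, 19]

init: all messages = 𝟙 over 3 values
r1 m[φ0→L] = [1, 1, 1]
r1 m[φ0→Q] = [1, 3, 1]
r1 m[φ0→H] = [2, 1, 1]
r1 m[φ1→H] = [1, 3, 0]
r1 m[φ1→B] = [5, 0, 4]
r1 m[φ2→H] = [7, 5, 0]
r1 m[φ3→B] = [3, 8, 3]
r1 m[φ4→Q] = [3, 3, 9]
r1 m[φ5→L] = [8, 5, 4]
r1 m[φ6→Q] = [0, 6, 8]
r1 m[L→φ0] = [0, 0, 0]
r1 m[L→φ5] = [0, 0, 0]
r1 m[Q→φ0] = [0, 0, 0]
r1 m[Q→φ4] = [0, 0, 0]
r1 m[Q→φ6] = [0, 0, 0]
r1 m[H→φ0] = [0, 0, 0]
r1 m[H→φ1] = [0, 0, 0]
r1 m[H→φ2] = [0, 0, 0]
r1 m[B→φ1] = [0, 0, 0]
r1 m[B→φ3] = [0, 0, 0]
r2 m[φ0→L] = [1, 1, 1]
r2 m[φ0→Q] = [1, 3, 1]
r2 m[φ0→H] = [2, 1, 1]
r2 m[φ1→H] = [1, 3, 0]
r2 m[φ1→B] = [5, 0, 4]
r2 m[φ2→H] = [7, 5, 0]
r2 m[φ3→B] = [3, 8, 3]
r2 m[φ4→Q] = [3, 3, 9]
r2 m[φ5→L] = [8, 5, 4]
r2 m[φ6→Q] = [0, 6, 8]
r2 m[L→φ0] = [8, 5, 4]
r2 m[L→φ5] = [1, 1, 1]
r2 m[Q→φ0] = [3, 9, 17]
r2 m[Q→φ4] = [1, 9, 9]
r2 m[Q→φ6] = [4, 6, 10]
r2 m[H→φ0] = [8, 8, 0]
r2 m[H→φ1] = [9, 6, 1]
r2 m[H→φ2] = [3, 4, 1]
r2 m[B→φ1] = [3, 8, 3]
r2 m[B→φ3] = [5, 0, 4]
r3 m[φ0→L] = [6, 6, 12]
r3 m[φ0→Q] = [8, 8, 6]
r3 m[φ0→H] = [15, 9, 11]
r3 m[φ1→H] = [7, 9, 8]
r3 m[φ1→B] = [6, 1, 8]
r3 m[φ2→H] = [7, 5, 0]
r3 m[φ3→B] = [3, 8, 3]
r3 m[φ4→Q] = [3, 3, 9]
r3 m[φ5→L] = [8, 5, 4]
r3 m[φ6→Q] = [0, 6, 8]
r3 m[L→φ0] = [8, 5, 4]
r3 m[L→φ5] = [1, 1, 1]
r3 m[Q→φ0] = [3, 9, 17]
r3 m[Q→φ4] = [1, 9, 9]
r3 m[Q→φ6] = [4, 6, 10]
r3 m[H→φ0] = [8, 8, 0]
r3 m[H→φ1] = [9, 6, 1]
r3 m[H→φ2] = [3, 4, 1]
r3 m[B→φ1] = [3, 8, 3]
r3 m[B→φ3] = [5, 0, 4]
r4 m[φ0→L] = [6, 6, 12]
r4 m[φ0→Q] = [8, 8, 6]
r4 m[φ0→H] = [15, 9, 11]
r4 m[φ1→H] = [7, 9, 8]
r4 m[φ1→B] = [6, 1, 8]
r4 m[φ2→H] = [7, 5, 0]
r4 m[φ3→B] = [3, 8, 3]
r4 m[φ4→Q] = [3, 3, 9]
r4 m[φ5→L] = [8, 5, 4]
r4 m[φ6→Q] = [0, 6, 8]
r4 m[L→φ0] = [8, 5, 4]
r4 m[L→φ5] = [6, 6, 12]
r4 m[Q→φ0] = [3, 9, 17]
r4 m[Q→φ4] = [8, 14, 14]
r4 m[Q→φ6] = [11, 11, 15]
r4 m[H→φ0] = [14, 14, 8]
r4 m[H→φ1] = [22, 14, 11]
r4 m[H→φ2] = [22, 18, 19]
r4 m[B→φ1] = [3, 8, 3]
r4 m[B→φ3] = [6, 1, 8]
r5 m[φ0→L] = [14, 14, 19]
r5 m[φ0→Q] = [16, 16, 14]
r5 m[φ0→H] = [15, 9, 11]
r5 m[φ1→H] = [7, 9, 8]
r5 m[φ1→B] = [16, 11, 18]
r5 m[φ2→H] = [7, 5, 0]
r5 m[φ3→B] = [3, 8, 3]
r5 m[φ4→Q] = [3, 3, 9]
r5 m[φ5→L] = [8, 5, 4]
r5 m[φ6→Q] = [0, 6, 8]
r5 m[L→φ0] = [8, 5, 4]
r5 m[L→φ5] = [6, 6, 12]
r5 m[Q→φ0] = [3, 9, 17]
r5 m[Q→φ4] = [8, 14, 14]
r5 m[Q→φ6] = [11, 11, 15]
r5 m[H→φ0] = [14, 14, 8]
r5 m[H→φ1] = [22, 14, 11]
r5 m[H→φ2] = [22, 18, 19]
r5 m[B→φ1] = [3, 8, 3]
r5 m[B→φ3] = [6, 1, 8]
r6 m[φ0→L] = [14, 14, 19]
r6 m[φ0→Q] = [16, 16, 14]
r6 m[φ0→H] = [15, 9, 11]
r6 m[φ1→H] = [7, 9, 8]
r6 m[φ1→B] = [16, 11, 18]
r6 m[φ2→H] = [7, 5, 0]
r6 m[φ3→B] = [3, 8, 3]
r6 m[φ4→Q] = [3, 3, 9]
r6 m[φ5→L] = [8, 5, 4]
r6 m[φ6→Q] = [0, 6, 8]
r6 m[L→φ0] = [8, 5, 4]
r6 m[L→φ5] = [14, 14, 19]
r6 m[Q→φ0] = [3, 9, 17]
r6 m[Q→φ4] = [16, 22, 22]
r6 m[Q→φ6] = [19, 19, 23]
r6 m[H→φ0] = [14, 14, 8]
r6 m[H→φ1] = [22, 14, 11]
r6 m[H→φ2] = [22, 18, 19]
r6 m[B→φ1] = [3, 8, 3]
r6 m[B→φ3] = [16, 11, 18]
r7 m[φ0→L] = [14, 14, 19]
r7 m[φ0→Q] = [16, 16, 14]
r7 m[φ0→H] = [15, 9, 11]
r7 m[φ1→H] = [7, 9, 8]
r7 m[φ1→B] = [16, 11, 18]
r7 m[φ2→H] = [7, 5, 0]
r7 m[φ3→B] = [3, 8, 3]
r7 m[φ4→Q] = [3, 3, 9]
r7 m[φ5→L] = [8, 5, 4]
r7 m[φ6→Q] = [0, 6, 8]
r7 m[L→φ0] = [8, 5, 4]
r7 m[L→φ5] = [14, 14, 19]
r7 m[Q→φ0] = [3, 9, 17]
r7 m[Q→φ4] = [16, 22, 22]
r7 m[Q→φ6] = [19, 19, 23]
r7 m[H→φ0] = [14, 14, 8]
r7 m[H→φ1] = [22, 14, 11]
r7 m[H→φ2] = [22, 18, 19]
r7 m[B→φ1] = [3, 8, 3]
r7 m[B→φ3] = [16, 11, 18]
fixed point reached at round 7
b[H] = ⊗ incoming = [29, 23, 19]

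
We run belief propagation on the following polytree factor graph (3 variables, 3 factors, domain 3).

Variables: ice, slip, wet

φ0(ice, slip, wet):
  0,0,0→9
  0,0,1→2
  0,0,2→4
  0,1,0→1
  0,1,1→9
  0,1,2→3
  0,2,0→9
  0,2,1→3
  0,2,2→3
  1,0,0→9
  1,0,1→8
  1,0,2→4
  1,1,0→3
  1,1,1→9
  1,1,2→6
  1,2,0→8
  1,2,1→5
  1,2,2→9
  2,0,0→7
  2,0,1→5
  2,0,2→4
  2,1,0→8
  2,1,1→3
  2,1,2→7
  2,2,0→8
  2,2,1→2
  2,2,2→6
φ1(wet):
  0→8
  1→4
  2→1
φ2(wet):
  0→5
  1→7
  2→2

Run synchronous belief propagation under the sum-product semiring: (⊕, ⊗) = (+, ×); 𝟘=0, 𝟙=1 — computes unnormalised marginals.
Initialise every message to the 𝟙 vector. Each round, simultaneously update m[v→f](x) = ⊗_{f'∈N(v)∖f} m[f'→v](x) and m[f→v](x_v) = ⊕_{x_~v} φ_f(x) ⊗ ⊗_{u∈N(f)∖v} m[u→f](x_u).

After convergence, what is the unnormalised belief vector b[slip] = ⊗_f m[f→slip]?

b[slip] = [1444, 1100, 1316]

init: all messages = 𝟙 over 3 values
r1 m[φ0→ice] = [43, 61, 50]
r1 m[φ0→slip] = [52, 49, 53]
r1 m[φ0→wet] = [62, 46, 46]
r1 m[φ1→wet] = [8, 4, 1]
r1 m[φ2→wet] = [5, 7, 2]
r1 m[ice→φ0] = [1, 1, 1]
r1 m[slip→φ0] = [1, 1, 1]
r1 m[wet→φ0] = [1, 1, 1]
r1 m[wet→φ1] = [1, 1, 1]
r1 m[wet→φ2] = [1, 1, 1]
r2 m[φ0→ice] = [43, 61, 50]
r2 m[φ0→slip] = [52, 49, 53]
r2 m[φ0→wet] = [62, 46, 46]
r2 m[φ1→wet] = [8, 4, 1]
r2 m[φ2→wet] = [5, 7, 2]
r2 m[ice→φ0] = [1, 1, 1]
r2 m[slip→φ0] = [1, 1, 1]
r2 m[wet→φ0] = [40, 28, 2]
r2 m[wet→φ1] = [310, 322, 92]
r2 m[wet→φ2] = [496, 184, 46]
r3 m[φ0→ice] = [1172, 1454, 1234]
r3 m[φ0→slip] = [1444, 1100, 1316]
r3 m[φ0→wet] = [62, 46, 46]
r3 m[φ1→wet] = [8, 4, 1]
r3 m[φ2→wet] = [5, 7, 2]
r3 m[ice→φ0] = [1, 1, 1]
r3 m[slip→φ0] = [1, 1, 1]
r3 m[wet→φ0] = [40, 28, 2]
r3 m[wet→φ1] = [310, 322, 92]
r3 m[wet→φ2] = [496, 184, 46]
r4 m[φ0→ice] = [1172, 1454, 1234]
r4 m[φ0→slip] = [1444, 1100, 1316]
r4 m[φ0→wet] = [62, 46, 46]
r4 m[φ1→wet] = [8, 4, 1]
r4 m[φ2→wet] = [5, 7, 2]
r4 m[ice→φ0] = [1, 1, 1]
r4 m[slip→φ0] = [1, 1, 1]
r4 m[wet→φ0] = [40, 28, 2]
r4 m[wet→φ1] = [310, 322, 92]
r4 m[wet→φ2] = [496, 184, 46]
fixed point reached at round 4
b[slip] = ⊗ incoming = [1444, 1100, 1316]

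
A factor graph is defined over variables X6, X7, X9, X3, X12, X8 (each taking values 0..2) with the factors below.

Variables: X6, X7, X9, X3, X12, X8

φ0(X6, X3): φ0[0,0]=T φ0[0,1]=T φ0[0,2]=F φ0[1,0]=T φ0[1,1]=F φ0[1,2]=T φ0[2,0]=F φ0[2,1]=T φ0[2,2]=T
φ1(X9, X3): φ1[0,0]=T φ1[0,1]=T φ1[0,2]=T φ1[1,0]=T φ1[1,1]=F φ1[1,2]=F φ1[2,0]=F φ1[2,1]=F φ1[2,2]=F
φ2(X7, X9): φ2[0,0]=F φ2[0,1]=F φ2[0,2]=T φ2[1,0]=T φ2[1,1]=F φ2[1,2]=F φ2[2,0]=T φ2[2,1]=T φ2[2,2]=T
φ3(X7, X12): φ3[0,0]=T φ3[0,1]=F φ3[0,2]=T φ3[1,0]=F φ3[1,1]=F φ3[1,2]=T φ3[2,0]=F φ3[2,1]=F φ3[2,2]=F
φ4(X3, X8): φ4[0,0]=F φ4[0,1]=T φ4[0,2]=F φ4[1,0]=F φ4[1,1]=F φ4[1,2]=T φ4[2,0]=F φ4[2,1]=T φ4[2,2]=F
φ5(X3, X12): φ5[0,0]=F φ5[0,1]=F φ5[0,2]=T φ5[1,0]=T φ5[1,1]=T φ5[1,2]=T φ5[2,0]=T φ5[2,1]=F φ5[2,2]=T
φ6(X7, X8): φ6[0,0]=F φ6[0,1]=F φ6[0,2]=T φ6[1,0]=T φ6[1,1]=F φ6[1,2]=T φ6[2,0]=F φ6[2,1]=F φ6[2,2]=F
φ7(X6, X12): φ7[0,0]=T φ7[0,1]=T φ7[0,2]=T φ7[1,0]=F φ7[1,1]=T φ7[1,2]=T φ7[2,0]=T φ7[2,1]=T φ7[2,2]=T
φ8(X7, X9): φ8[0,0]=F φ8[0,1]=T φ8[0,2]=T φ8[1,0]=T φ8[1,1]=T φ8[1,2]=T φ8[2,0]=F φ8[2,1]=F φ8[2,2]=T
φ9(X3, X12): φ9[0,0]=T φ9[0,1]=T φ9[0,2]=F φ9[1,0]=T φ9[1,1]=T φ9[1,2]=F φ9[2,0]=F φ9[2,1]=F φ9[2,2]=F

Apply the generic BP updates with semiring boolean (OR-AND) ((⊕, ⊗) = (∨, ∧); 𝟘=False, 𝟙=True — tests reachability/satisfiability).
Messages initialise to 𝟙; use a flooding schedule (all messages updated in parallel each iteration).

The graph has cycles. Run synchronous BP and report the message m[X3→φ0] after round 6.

init: all messages = 𝟙 over 3 values
r1 m[φ0→X6] = [T, T, T]
r1 m[φ0→X3] = [T, T, T]
r1 m[φ1→X9] = [T, T, F]
r1 m[φ1→X3] = [T, T, T]
r1 m[φ2→X7] = [T, T, T]
r1 m[φ2→X9] = [T, T, T]
r1 m[φ3→X7] = [T, T, F]
r1 m[φ3→X12] = [T, F, T]
r1 m[φ4→X3] = [T, T, T]
r1 m[φ4→X8] = [F, T, T]
r1 m[φ5→X3] = [T, T, T]
r1 m[φ5→X12] = [T, T, T]
r1 m[φ6→X7] = [T, T, F]
r1 m[φ6→X8] = [T, F, T]
r1 m[φ7→X6] = [T, T, T]
r1 m[φ7→X12] = [T, T, T]
r1 m[φ8→X7] = [T, T, T]
r1 m[φ8→X9] = [T, T, T]
r1 m[φ9→X3] = [T, T, F]
r1 m[φ9→X12] = [T, T, F]
r1 m[X6→φ0] = [T, T, T]
r1 m[X6→φ7] = [T, T, T]
r1 m[X7→φ2] = [T, T, T]
r1 m[X7→φ3] = [T, T, T]
r1 m[X7→φ6] = [T, T, T]
r1 m[X7→φ8] = [T, T, T]
r1 m[X9→φ1] = [T, T, T]
r1 m[X9→φ2] = [T, T, T]
r1 m[X9→φ8] = [T, T, T]
r1 m[X3→φ0] = [T, T, T]
r1 m[X3→φ1] = [T, T, T]
r1 m[X3→φ4] = [T, T, T]
r1 m[X3→φ5] = [T, T, T]
r1 m[X3→φ9] = [T, T, T]
r1 m[X12→φ3] = [T, T, T]
r1 m[X12→φ5] = [T, T, T]
r1 m[X12→φ7] = [T, T, T]
r1 m[X12→φ9] = [T, T, T]
r1 m[X8→φ4] = [T, T, T]
r1 m[X8→φ6] = [T, T, T]
r2 m[φ0→X6] = [T, T, T]
r2 m[φ0→X3] = [T, T, T]
r2 m[φ1→X9] = [T, T, F]
r2 m[φ1→X3] = [T, T, T]
r2 m[φ2→X7] = [T, T, T]
r2 m[φ2→X9] = [T, T, T]
r2 m[φ3→X7] = [T, T, F]
r2 m[φ3→X12] = [T, F, T]
r2 m[φ4→X3] = [T, T, T]
r2 m[φ4→X8] = [F, T, T]
r2 m[φ5→X3] = [T, T, T]
r2 m[φ5→X12] = [T, T, T]
r2 m[φ6→X7] = [T, T, F]
r2 m[φ6→X8] = [T, F, T]
r2 m[φ7→X6] = [T, T, T]
r2 m[φ7→X12] = [T, T, T]
r2 m[φ8→X7] = [T, T, T]
r2 m[φ8→X9] = [T, T, T]
r2 m[φ9→X3] = [T, T, F]
r2 m[φ9→X12] = [T, T, F]
r2 m[X6→φ0] = [T, T, T]
r2 m[X6→φ7] = [T, T, T]
r2 m[X7→φ2] = [T, T, F]
r2 m[X7→φ3] = [T, T, F]
r2 m[X7→φ6] = [T, T, F]
r2 m[X7→φ8] = [T, T, F]
r2 m[X9→φ1] = [T, T, T]
r2 m[X9→φ2] = [T, T, F]
r2 m[X9→φ8] = [T, T, F]
r2 m[X3→φ0] = [T, T, F]
r2 m[X3→φ1] = [T, T, F]
r2 m[X3→φ4] = [T, T, F]
r2 m[X3→φ5] = [T, T, F]
r2 m[X3→φ9] = [T, T, T]
r2 m[X12→φ3] = [T, T, F]
r2 m[X12→φ5] = [T, F, F]
r2 m[X12→φ7] = [T, F, F]
r2 m[X12→φ9] = [T, F, T]
r2 m[X8→φ4] = [T, F, T]
r2 m[X8→φ6] = [F, T, T]
r3 m[φ0→X6] = [T, T, T]
r3 m[φ0→X3] = [T, T, T]
r3 m[φ1→X9] = [T, T, F]
r3 m[φ1→X3] = [T, T, T]
r3 m[φ2→X7] = [F, T, T]
r3 m[φ2→X9] = [T, F, T]
r3 m[φ3→X7] = [T, F, F]
r3 m[φ3→X12] = [T, F, T]
r3 m[φ4→X3] = [F, T, F]
r3 m[φ4→X8] = [F, T, T]
r3 m[φ5→X3] = [F, T, T]
r3 m[φ5→X12] = [T, T, T]
r3 m[φ6→X7] = [T, T, F]
r3 m[φ6→X8] = [T, F, T]
r3 m[φ7→X6] = [T, F, T]
r3 m[φ7→X12] = [T, T, T]
r3 m[φ8→X7] = [T, T, F]
r3 m[φ8→X9] = [T, T, T]
r3 m[φ9→X3] = [T, T, F]
r3 m[φ9→X12] = [T, T, F]
r3 m[X6→φ0] = [T, T, T]
r3 m[X6→φ7] = [T, T, T]
r3 m[X7→φ2] = [T, T, F]
r3 m[X7→φ3] = [T, T, F]
r3 m[X7→φ6] = [T, T, F]
r3 m[X7→φ8] = [T, T, F]
r3 m[X9→φ1] = [T, T, T]
r3 m[X9→φ2] = [T, T, F]
r3 m[X9→φ8] = [T, T, F]
r3 m[X3→φ0] = [T, T, F]
r3 m[X3→φ1] = [T, T, F]
r3 m[X3→φ4] = [T, T, F]
r3 m[X3→φ5] = [T, T, F]
r3 m[X3→φ9] = [T, T, T]
r3 m[X12→φ3] = [T, T, F]
r3 m[X12→φ5] = [T, F, F]
r3 m[X12→φ7] = [T, F, F]
r3 m[X12→φ9] = [T, F, T]
r3 m[X8→φ4] = [T, F, T]
r3 m[X8→φ6] = [F, T, T]
r4 m[φ0→X6] = [T, T, T]
r4 m[φ0→X3] = [T, T, T]
r4 m[φ1→X9] = [T, T, F]
r4 m[φ1→X3] = [T, T, T]
r4 m[φ2→X7] = [F, T, T]
r4 m[φ2→X9] = [T, F, T]
r4 m[φ3→X7] = [T, F, F]
r4 m[φ3→X12] = [T, F, T]
r4 m[φ4→X3] = [F, T, F]
r4 m[φ4→X8] = [F, T, T]
r4 m[φ5→X3] = [F, T, T]
r4 m[φ5→X12] = [T, T, T]
r4 m[φ6→X7] = [T, T, F]
r4 m[φ6→X8] = [T, F, T]
r4 m[φ7→X6] = [T, F, T]
r4 m[φ7→X12] = [T, T, T]
r4 m[φ8→X7] = [T, T, F]
r4 m[φ8→X9] = [T, T, T]
r4 m[φ9→X3] = [T, T, F]
r4 m[φ9→X12] = [T, T, F]
r4 m[X6→φ0] = [T, F, T]
r4 m[X6→φ7] = [T, T, T]
r4 m[X7→φ2] = [T, F, F]
r4 m[X7→φ3] = [F, T, F]
r4 m[X7→φ6] = [F, F, F]
r4 m[X7→φ8] = [F, F, F]
r4 m[X9→φ1] = [T, F, T]
r4 m[X9→φ2] = [T, T, F]
r4 m[X9→φ8] = [T, F, F]
r4 m[X3→φ0] = [F, T, F]
r4 m[X3→φ1] = [F, T, F]
r4 m[X3→φ4] = [F, T, F]
r4 m[X3→φ5] = [F, T, F]
r4 m[X3→φ9] = [F, T, F]
r4 m[X12→φ3] = [T, T, F]
r4 m[X12→φ5] = [T, F, F]
r4 m[X12→φ7] = [T, F, F]
r4 m[X12→φ9] = [T, F, T]
r4 m[X8→φ4] = [T, F, T]
r4 m[X8→φ6] = [F, T, T]
r5 m[φ0→X6] = [T, F, T]
r5 m[φ0→X3] = [T, T, T]
r5 m[φ1→X9] = [T, F, F]
r5 m[φ1→X3] = [T, T, T]
r5 m[φ2→X7] = [F, T, T]
r5 m[φ2→X9] = [F, F, T]
r5 m[φ3→X7] = [T, F, F]
r5 m[φ3→X12] = [F, F, T]
r5 m[φ4→X3] = [F, T, F]
r5 m[φ4→X8] = [F, F, T]
r5 m[φ5→X3] = [F, T, T]
r5 m[φ5→X12] = [T, T, T]
r5 m[φ6→X7] = [T, T, F]
r5 m[φ6→X8] = [F, F, F]
r5 m[φ7→X6] = [T, F, T]
r5 m[φ7→X12] = [T, T, T]
r5 m[φ8→X7] = [F, T, F]
r5 m[φ8→X9] = [F, F, F]
r5 m[φ9→X3] = [T, T, F]
r5 m[φ9→X12] = [T, T, F]
r5 m[X6→φ0] = [T, F, T]
r5 m[X6→φ7] = [T, T, T]
r5 m[X7→φ2] = [T, F, F]
r5 m[X7→φ3] = [F, T, F]
r5 m[X7→φ6] = [F, F, F]
r5 m[X7→φ8] = [F, F, F]
r5 m[X9→φ1] = [T, F, T]
r5 m[X9→φ2] = [T, T, F]
r5 m[X9→φ8] = [T, F, F]
r5 m[X3→φ0] = [F, T, F]
r5 m[X3→φ1] = [F, T, F]
r5 m[X3→φ4] = [F, T, F]
r5 m[X3→φ5] = [F, T, F]
r5 m[X3→φ9] = [F, T, F]
r5 m[X12→φ3] = [T, T, F]
r5 m[X12→φ5] = [T, F, F]
r5 m[X12→φ7] = [T, F, F]
r5 m[X12→φ9] = [T, F, T]
r5 m[X8→φ4] = [T, F, T]
r5 m[X8→φ6] = [F, T, T]
r6 m[φ0→X6] = [T, F, T]
r6 m[φ0→X3] = [T, T, T]
r6 m[φ1→X9] = [T, F, F]
r6 m[φ1→X3] = [T, T, T]
r6 m[φ2→X7] = [F, T, T]
r6 m[φ2→X9] = [F, F, T]
r6 m[φ3→X7] = [T, F, F]
r6 m[φ3→X12] = [F, F, T]
r6 m[φ4→X3] = [F, T, F]
r6 m[φ4→X8] = [F, F, T]
r6 m[φ5→X3] = [F, T, T]
r6 m[φ5→X12] = [T, T, T]
r6 m[φ6→X7] = [T, T, F]
r6 m[φ6→X8] = [F, F, F]
r6 m[φ7→X6] = [T, F, T]
r6 m[φ7→X12] = [T, T, T]
r6 m[φ8→X7] = [F, T, F]
r6 m[φ8→X9] = [F, F, F]
r6 m[φ9→X3] = [T, T, F]
r6 m[φ9→X12] = [T, T, F]
r6 m[X6→φ0] = [T, F, T]
r6 m[X6→φ7] = [T, F, T]
r6 m[X7→φ2] = [F, F, F]
r6 m[X7→φ3] = [F, T, F]
r6 m[X7→φ6] = [F, F, F]
r6 m[X7→φ8] = [F, F, F]
r6 m[X9→φ1] = [F, F, F]
r6 m[X9→φ2] = [F, F, F]
r6 m[X9→φ8] = [F, F, F]
r6 m[X3→φ0] = [F, T, F]
r6 m[X3→φ1] = [F, T, F]
r6 m[X3→φ4] = [F, T, F]
r6 m[X3→φ5] = [F, T, F]
r6 m[X3→φ9] = [F, T, F]
r6 m[X12→φ3] = [T, T, F]
r6 m[X12→φ5] = [F, F, F]
r6 m[X12→φ7] = [F, F, F]
r6 m[X12→φ9] = [F, F, T]
r6 m[X8→φ4] = [F, F, F]
r6 m[X8→φ6] = [F, F, T]

message @ round 6 = [F, T, F]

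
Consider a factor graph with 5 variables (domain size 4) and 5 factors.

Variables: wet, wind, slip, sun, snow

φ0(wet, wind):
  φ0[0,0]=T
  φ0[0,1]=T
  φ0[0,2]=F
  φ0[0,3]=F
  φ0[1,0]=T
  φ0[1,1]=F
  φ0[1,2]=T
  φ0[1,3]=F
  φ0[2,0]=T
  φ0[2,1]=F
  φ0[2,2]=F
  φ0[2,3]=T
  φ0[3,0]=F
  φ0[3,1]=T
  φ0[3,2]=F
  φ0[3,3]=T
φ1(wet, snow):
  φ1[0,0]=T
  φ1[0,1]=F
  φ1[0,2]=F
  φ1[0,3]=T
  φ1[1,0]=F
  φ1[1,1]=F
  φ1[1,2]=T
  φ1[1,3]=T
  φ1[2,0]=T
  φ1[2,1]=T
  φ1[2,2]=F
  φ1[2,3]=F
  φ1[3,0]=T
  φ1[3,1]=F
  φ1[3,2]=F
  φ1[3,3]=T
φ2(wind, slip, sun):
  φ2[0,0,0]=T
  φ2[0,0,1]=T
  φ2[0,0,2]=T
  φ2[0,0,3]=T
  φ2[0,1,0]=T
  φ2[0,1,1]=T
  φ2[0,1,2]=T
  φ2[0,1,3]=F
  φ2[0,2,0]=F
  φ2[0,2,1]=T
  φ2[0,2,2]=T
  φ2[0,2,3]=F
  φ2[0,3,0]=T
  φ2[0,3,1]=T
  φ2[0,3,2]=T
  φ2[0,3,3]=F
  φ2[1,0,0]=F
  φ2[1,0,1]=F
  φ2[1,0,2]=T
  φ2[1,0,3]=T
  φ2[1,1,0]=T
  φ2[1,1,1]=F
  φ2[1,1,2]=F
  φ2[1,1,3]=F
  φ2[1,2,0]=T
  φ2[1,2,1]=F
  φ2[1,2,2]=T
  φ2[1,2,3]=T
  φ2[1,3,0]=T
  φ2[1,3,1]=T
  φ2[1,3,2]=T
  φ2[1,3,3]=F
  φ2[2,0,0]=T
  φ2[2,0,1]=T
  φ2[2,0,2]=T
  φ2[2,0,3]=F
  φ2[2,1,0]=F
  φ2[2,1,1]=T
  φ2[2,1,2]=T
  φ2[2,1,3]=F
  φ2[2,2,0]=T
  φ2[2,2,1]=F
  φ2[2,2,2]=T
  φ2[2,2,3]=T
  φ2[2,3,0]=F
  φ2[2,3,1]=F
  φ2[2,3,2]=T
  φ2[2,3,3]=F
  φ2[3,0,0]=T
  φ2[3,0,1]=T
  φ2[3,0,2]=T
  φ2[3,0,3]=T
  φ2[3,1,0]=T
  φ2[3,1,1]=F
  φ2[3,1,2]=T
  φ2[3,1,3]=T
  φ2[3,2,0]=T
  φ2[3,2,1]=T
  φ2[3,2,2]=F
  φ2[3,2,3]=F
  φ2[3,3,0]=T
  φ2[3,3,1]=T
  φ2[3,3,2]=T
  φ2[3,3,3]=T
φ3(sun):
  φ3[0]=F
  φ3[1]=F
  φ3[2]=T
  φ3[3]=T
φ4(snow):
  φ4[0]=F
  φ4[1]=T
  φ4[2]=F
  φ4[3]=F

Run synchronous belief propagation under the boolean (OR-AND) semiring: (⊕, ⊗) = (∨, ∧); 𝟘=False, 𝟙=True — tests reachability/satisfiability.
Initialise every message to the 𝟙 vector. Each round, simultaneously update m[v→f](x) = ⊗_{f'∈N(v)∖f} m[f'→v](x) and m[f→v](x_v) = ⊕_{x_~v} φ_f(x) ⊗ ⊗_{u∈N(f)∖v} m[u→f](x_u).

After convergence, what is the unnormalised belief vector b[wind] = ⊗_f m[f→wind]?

b[wind] = [T, F, F, T]

init: all messages = 𝟙 over 4 values
r1 m[φ0→wet] = [T, T, T, T]
r1 m[φ0→wind] = [T, T, T, T]
r1 m[φ1→wet] = [T, T, T, T]
r1 m[φ1→snow] = [T, T, T, T]
r1 m[φ2→wind] = [T, T, T, T]
r1 m[φ2→slip] = [T, T, T, T]
r1 m[φ2→sun] = [T, T, T, T]
r1 m[φ3→sun] = [F, F, T, T]
r1 m[φ4→snow] = [F, T, F, F]
r1 m[wet→φ0] = [T, T, T, T]
r1 m[wet→φ1] = [T, T, T, T]
r1 m[wind→φ0] = [T, T, T, T]
r1 m[wind→φ2] = [T, T, T, T]
r1 m[slip→φ2] = [T, T, T, T]
r1 m[sun→φ2] = [T, T, T, T]
r1 m[sun→φ3] = [T, T, T, T]
r1 m[snow→φ1] = [T, T, T, T]
r1 m[snow→φ4] = [T, T, T, T]
r2 m[φ0→wet] = [T, T, T, T]
r2 m[φ0→wind] = [T, T, T, T]
r2 m[φ1→wet] = [T, T, T, T]
r2 m[φ1→snow] = [T, T, T, T]
r2 m[φ2→wind] = [T, T, T, T]
r2 m[φ2→slip] = [T, T, T, T]
r2 m[φ2→sun] = [T, T, T, T]
r2 m[φ3→sun] = [F, F, T, T]
r2 m[φ4→snow] = [F, T, F, F]
r2 m[wet→φ0] = [T, T, T, T]
r2 m[wet→φ1] = [T, T, T, T]
r2 m[wind→φ0] = [T, T, T, T]
r2 m[wind→φ2] = [T, T, T, T]
r2 m[slip→φ2] = [T, T, T, T]
r2 m[sun→φ2] = [F, F, T, T]
r2 m[sun→φ3] = [T, T, T, T]
r2 m[snow→φ1] = [F, T, F, F]
r2 m[snow→φ4] = [T, T, T, T]
r3 m[φ0→wet] = [T, T, T, T]
r3 m[φ0→wind] = [T, T, T, T]
r3 m[φ1→wet] = [F, F, T, F]
r3 m[φ1→snow] = [T, T, T, T]
r3 m[φ2→wind] = [T, T, T, T]
r3 m[φ2→slip] = [T, T, T, T]
r3 m[φ2→sun] = [T, T, T, T]
r3 m[φ3→sun] = [F, F, T, T]
r3 m[φ4→snow] = [F, T, F, F]
r3 m[wet→φ0] = [T, T, T, T]
r3 m[wet→φ1] = [T, T, T, T]
r3 m[wind→φ0] = [T, T, T, T]
r3 m[wind→φ2] = [T, T, T, T]
r3 m[slip→φ2] = [T, T, T, T]
r3 m[sun→φ2] = [F, F, T, T]
r3 m[sun→φ3] = [T, T, T, T]
r3 m[snow→φ1] = [F, T, F, F]
r3 m[snow→φ4] = [T, T, T, T]
r4 m[φ0→wet] = [T, T, T, T]
r4 m[φ0→wind] = [T, T, T, T]
r4 m[φ1→wet] = [F, F, T, F]
r4 m[φ1→snow] = [T, T, T, T]
r4 m[φ2→wind] = [T, T, T, T]
r4 m[φ2→slip] = [T, T, T, T]
r4 m[φ2→sun] = [T, T, T, T]
r4 m[φ3→sun] = [F, F, T, T]
r4 m[φ4→snow] = [F, T, F, F]
r4 m[wet→φ0] = [F, F, T, F]
r4 m[wet→φ1] = [T, T, T, T]
r4 m[wind→φ0] = [T, T, T, T]
r4 m[wind→φ2] = [T, T, T, T]
r4 m[slip→φ2] = [T, T, T, T]
r4 m[sun→φ2] = [F, F, T, T]
r4 m[sun→φ3] = [T, T, T, T]
r4 m[snow→φ1] = [F, T, F, F]
r4 m[snow→φ4] = [T, T, T, T]
r5 m[φ0→wet] = [T, T, T, T]
r5 m[φ0→wind] = [T, F, F, T]
r5 m[φ1→wet] = [F, F, T, F]
r5 m[φ1→snow] = [T, T, T, T]
r5 m[φ2→wind] = [T, T, T, T]
r5 m[φ2→slip] = [T, T, T, T]
r5 m[φ2→sun] = [T, T, T, T]
r5 m[φ3→sun] = [F, F, T, T]
r5 m[φ4→snow] = [F, T, F, F]
r5 m[wet→φ0] = [F, F, T, F]
r5 m[wet→φ1] = [T, T, T, T]
r5 m[wind→φ0] = [T, T, T, T]
r5 m[wind→φ2] = [T, T, T, T]
r5 m[slip→φ2] = [T, T, T, T]
r5 m[sun→φ2] = [F, F, T, T]
r5 m[sun→φ3] = [T, T, T, T]
r5 m[snow→φ1] = [F, T, F, F]
r5 m[snow→φ4] = [T, T, T, T]
r6 m[φ0→wet] = [T, T, T, T]
r6 m[φ0→wind] = [T, F, F, T]
r6 m[φ1→wet] = [F, F, T, F]
r6 m[φ1→snow] = [T, T, T, T]
r6 m[φ2→wind] = [T, T, T, T]
r6 m[φ2→slip] = [T, T, T, T]
r6 m[φ2→sun] = [T, T, T, T]
r6 m[φ3→sun] = [F, F, T, T]
r6 m[φ4→snow] = [F, T, F, F]
r6 m[wet→φ0] = [F, F, T, F]
r6 m[wet→φ1] = [T, T, T, T]
r6 m[wind→φ0] = [T, T, T, T]
r6 m[wind→φ2] = [T, F, F, T]
r6 m[slip→φ2] = [T, T, T, T]
r6 m[sun→φ2] = [F, F, T, T]
r6 m[sun→φ3] = [T, T, T, T]
r6 m[snow→φ1] = [F, T, F, F]
r6 m[snow→φ4] = [T, T, T, T]
r7 m[φ0→wet] = [T, T, T, T]
r7 m[φ0→wind] = [T, F, F, T]
r7 m[φ1→wet] = [F, F, T, F]
r7 m[φ1→snow] = [T, T, T, T]
r7 m[φ2→wind] = [T, T, T, T]
r7 m[φ2→slip] = [T, T, T, T]
r7 m[φ2→sun] = [T, T, T, T]
r7 m[φ3→sun] = [F, F, T, T]
r7 m[φ4→snow] = [F, T, F, F]
r7 m[wet→φ0] = [F, F, T, F]
r7 m[wet→φ1] = [T, T, T, T]
r7 m[wind→φ0] = [T, T, T, T]
r7 m[wind→φ2] = [T, F, F, T]
r7 m[slip→φ2] = [T, T, T, T]
r7 m[sun→φ2] = [F, F, T, T]
r7 m[sun→φ3] = [T, T, T, T]
r7 m[snow→φ1] = [F, T, F, F]
r7 m[snow→φ4] = [T, T, T, T]
fixed point reached at round 7
b[wind] = ⊗ incoming = [T, F, F, T]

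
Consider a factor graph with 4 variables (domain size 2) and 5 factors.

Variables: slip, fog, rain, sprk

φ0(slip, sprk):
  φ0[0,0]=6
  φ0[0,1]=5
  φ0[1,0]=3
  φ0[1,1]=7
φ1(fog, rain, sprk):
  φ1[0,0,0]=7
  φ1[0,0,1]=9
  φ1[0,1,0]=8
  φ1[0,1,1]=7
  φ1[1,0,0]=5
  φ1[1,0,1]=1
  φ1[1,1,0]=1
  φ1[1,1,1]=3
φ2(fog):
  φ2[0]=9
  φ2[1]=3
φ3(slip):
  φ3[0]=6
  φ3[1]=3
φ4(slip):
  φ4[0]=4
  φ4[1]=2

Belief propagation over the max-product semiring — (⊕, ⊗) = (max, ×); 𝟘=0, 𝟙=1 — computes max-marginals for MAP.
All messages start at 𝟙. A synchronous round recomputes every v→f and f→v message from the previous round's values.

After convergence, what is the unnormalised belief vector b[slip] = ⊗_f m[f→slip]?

init: all messages = 𝟙 over 2 values
r1 m[φ0→slip] = [6, 7]
r1 m[φ0→sprk] = [6, 7]
r1 m[φ1→fog] = [9, 5]
r1 m[φ1→rain] = [9, 8]
r1 m[φ1→sprk] = [8, 9]
r1 m[φ2→fog] = [9, 3]
r1 m[φ3→slip] = [6, 3]
r1 m[φ4→slip] = [4, 2]
r1 m[slip→φ0] = [1, 1]
r1 m[slip→φ3] = [1, 1]
r1 m[slip→φ4] = [1, 1]
r1 m[fog→φ1] = [1, 1]
r1 m[fog→φ2] = [1, 1]
r1 m[rain→φ1] = [1, 1]
r1 m[sprk→φ0] = [1, 1]
r1 m[sprk→φ1] = [1, 1]
r2 m[φ0→slip] = [6, 7]
r2 m[φ0→sprk] = [6, 7]
r2 m[φ1→fog] = [9, 5]
r2 m[φ1→rain] = [9, 8]
r2 m[φ1→sprk] = [8, 9]
r2 m[φ2→fog] = [9, 3]
r2 m[φ3→slip] = [6, 3]
r2 m[φ4→slip] = [4, 2]
r2 m[slip→φ0] = [24, 6]
r2 m[slip→φ3] = [24, 14]
r2 m[slip→φ4] = [36, 21]
r2 m[fog→φ1] = [9, 3]
r2 m[fog→φ2] = [9, 5]
r2 m[rain→φ1] = [1, 1]
r2 m[sprk→φ0] = [8, 9]
r2 m[sprk→φ1] = [6, 7]
r3 m[φ0→slip] = [48, 63]
r3 m[φ0→sprk] = [144, 120]
r3 m[φ1→fog] = [63, 30]
r3 m[φ1→rain] = [567, 441]
r3 m[φ1→sprk] = [72, 81]
r3 m[φ2→fog] = [9, 3]
r3 m[φ3→slip] = [6, 3]
r3 m[φ4→slip] = [4, 2]
r3 m[slip→φ0] = [24, 6]
r3 m[slip→φ3] = [24, 14]
r3 m[slip→φ4] = [36, 21]
r3 m[fog→φ1] = [9, 3]
r3 m[fog→φ2] = [9, 5]
r3 m[rain→φ1] = [1, 1]
r3 m[sprk→φ0] = [8, 9]
r3 m[sprk→φ1] = [6, 7]
r4 m[φ0→slip] = [48, 63]
r4 m[φ0→sprk] = [144, 120]
r4 m[φ1→fog] = [63, 30]
r4 m[φ1→rain] = [567, 441]
r4 m[φ1→sprk] = [72, 81]
r4 m[φ2→fog] = [9, 3]
r4 m[φ3→slip] = [6, 3]
r4 m[φ4→slip] = [4, 2]
r4 m[slip→φ0] = [24, 6]
r4 m[slip→φ3] = [192, 126]
r4 m[slip→φ4] = [288, 189]
r4 m[fog→φ1] = [9, 3]
r4 m[fog→φ2] = [63, 30]
r4 m[rain→φ1] = [1, 1]
r4 m[sprk→φ0] = [72, 81]
r4 m[sprk→φ1] = [144, 120]
r5 m[φ0→slip] = [432, 567]
r5 m[φ0→sprk] = [144, 120]
r5 m[φ1→fog] = [1152, 720]
r5 m[φ1→rain] = [9720, 10368]
r5 m[φ1→sprk] = [72, 81]
r5 m[φ2→fog] = [9, 3]
r5 m[φ3→slip] = [6, 3]
r5 m[φ4→slip] = [4, 2]
r5 m[slip→φ0] = [24, 6]
r5 m[slip→φ3] = [192, 126]
r5 m[slip→φ4] = [288, 189]
r5 m[fog→φ1] = [9, 3]
r5 m[fog→φ2] = [63, 30]
r5 m[rain→φ1] = [1, 1]
r5 m[sprk→φ0] = [72, 81]
r5 m[sprk→φ1] = [144, 120]
r6 m[φ0→slip] = [432, 567]
r6 m[φ0→sprk] = [144, 120]
r6 m[φ1→fog] = [1152, 720]
r6 m[φ1→rain] = [9720, 10368]
r6 m[φ1→sprk] = [72, 81]
r6 m[φ2→fog] = [9, 3]
r6 m[φ3→slip] = [6, 3]
r6 m[φ4→slip] = [4, 2]
r6 m[slip→φ0] = [24, 6]
r6 m[slip→φ3] = [1728, 1134]
r6 m[slip→φ4] = [2592, 1701]
r6 m[fog→φ1] = [9, 3]
r6 m[fog→φ2] = [1152, 720]
r6 m[rain→φ1] = [1, 1]
r6 m[sprk→φ0] = [72, 81]
r6 m[sprk→φ1] = [144, 120]
r7 m[φ0→slip] = [432, 567]
r7 m[φ0→sprk] = [144, 120]
r7 m[φ1→fog] = [1152, 720]
r7 m[φ1→rain] = [9720, 10368]
r7 m[φ1→sprk] = [72, 81]
r7 m[φ2→fog] = [9, 3]
r7 m[φ3→slip] = [6, 3]
r7 m[φ4→slip] = [4, 2]
r7 m[slip→φ0] = [24, 6]
r7 m[slip→φ3] = [1728, 1134]
r7 m[slip→φ4] = [2592, 1701]
r7 m[fog→φ1] = [9, 3]
r7 m[fog→φ2] = [1152, 720]
r7 m[rain→φ1] = [1, 1]
r7 m[sprk→φ0] = [72, 81]
r7 m[sprk→φ1] = [144, 120]
fixed point reached at round 7
b[slip] = ⊗ incoming = [10368, 3402]

b[slip] = [10368, 3402]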